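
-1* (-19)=19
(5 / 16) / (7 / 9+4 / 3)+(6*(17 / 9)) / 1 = 10471 / 912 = 11.48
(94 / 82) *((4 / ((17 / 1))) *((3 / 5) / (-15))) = -188 / 17425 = -0.01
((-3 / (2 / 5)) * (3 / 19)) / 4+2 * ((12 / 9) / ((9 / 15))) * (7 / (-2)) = -21685 / 1368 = -15.85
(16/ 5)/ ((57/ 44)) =704/ 285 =2.47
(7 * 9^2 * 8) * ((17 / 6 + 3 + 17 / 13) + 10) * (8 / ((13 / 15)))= 121292640 / 169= 717707.93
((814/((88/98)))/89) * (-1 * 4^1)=-40.74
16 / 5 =3.20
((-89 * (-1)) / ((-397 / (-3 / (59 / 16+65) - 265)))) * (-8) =-207393496 / 436303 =-475.34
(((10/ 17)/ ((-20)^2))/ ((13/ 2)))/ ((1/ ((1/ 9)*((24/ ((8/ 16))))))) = 4/ 3315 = 0.00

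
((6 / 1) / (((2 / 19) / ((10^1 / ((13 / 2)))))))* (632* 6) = 4322880 / 13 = 332529.23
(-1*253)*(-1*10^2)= 25300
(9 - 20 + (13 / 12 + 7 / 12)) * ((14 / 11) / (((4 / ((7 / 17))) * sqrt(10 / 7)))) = -343 * sqrt(70) / 2805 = -1.02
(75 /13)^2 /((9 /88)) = 55000 /169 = 325.44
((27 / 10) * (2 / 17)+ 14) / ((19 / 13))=9.80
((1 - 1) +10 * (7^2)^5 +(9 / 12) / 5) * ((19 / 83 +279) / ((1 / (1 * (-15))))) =-981996955675746 / 83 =-11831288622599.35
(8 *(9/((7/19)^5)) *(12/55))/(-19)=-112597344/924385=-121.81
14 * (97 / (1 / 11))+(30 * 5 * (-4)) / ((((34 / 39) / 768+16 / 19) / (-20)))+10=7001136172 / 239939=29178.82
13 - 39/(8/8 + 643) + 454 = 300709/644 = 466.94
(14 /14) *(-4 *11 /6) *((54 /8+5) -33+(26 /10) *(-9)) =327.43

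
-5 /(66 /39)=-65 /22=-2.95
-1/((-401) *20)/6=1/48120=0.00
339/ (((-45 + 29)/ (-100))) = 8475/ 4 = 2118.75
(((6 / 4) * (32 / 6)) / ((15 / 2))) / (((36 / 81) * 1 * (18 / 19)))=38 / 15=2.53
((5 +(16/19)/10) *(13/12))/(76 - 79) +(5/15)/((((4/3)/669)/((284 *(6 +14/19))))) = 319991.43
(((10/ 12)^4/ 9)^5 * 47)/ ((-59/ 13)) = -58269500732421875/ 12737657483909441519616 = -0.00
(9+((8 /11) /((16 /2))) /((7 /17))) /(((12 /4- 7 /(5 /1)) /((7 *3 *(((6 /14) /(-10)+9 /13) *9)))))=5664735 /8008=707.38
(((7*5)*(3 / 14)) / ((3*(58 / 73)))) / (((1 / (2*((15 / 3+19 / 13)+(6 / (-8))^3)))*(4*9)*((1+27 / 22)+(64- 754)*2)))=-6725125 / 8776125696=-0.00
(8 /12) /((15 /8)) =16 /45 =0.36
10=10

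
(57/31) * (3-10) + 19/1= 190/31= 6.13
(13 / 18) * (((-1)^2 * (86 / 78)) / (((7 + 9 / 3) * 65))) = 43 / 35100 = 0.00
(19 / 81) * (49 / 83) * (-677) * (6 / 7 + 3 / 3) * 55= -64379315 / 6723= -9575.98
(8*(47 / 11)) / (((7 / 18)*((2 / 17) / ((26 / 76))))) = 255.59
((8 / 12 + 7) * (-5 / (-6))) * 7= 44.72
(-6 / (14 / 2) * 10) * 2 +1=-113 / 7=-16.14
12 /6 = 2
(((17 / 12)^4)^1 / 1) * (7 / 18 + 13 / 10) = 1586899 / 233280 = 6.80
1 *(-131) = -131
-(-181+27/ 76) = 13729/ 76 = 180.64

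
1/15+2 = 31/15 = 2.07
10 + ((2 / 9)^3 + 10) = 14588 / 729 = 20.01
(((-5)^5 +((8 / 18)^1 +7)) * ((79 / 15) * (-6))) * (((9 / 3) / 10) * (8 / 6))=8866328 / 225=39405.90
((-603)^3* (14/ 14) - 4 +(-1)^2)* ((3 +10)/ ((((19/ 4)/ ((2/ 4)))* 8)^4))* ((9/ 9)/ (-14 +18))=-1425165495/ 66724352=-21.36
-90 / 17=-5.29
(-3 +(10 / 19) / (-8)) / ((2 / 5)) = -1165 / 152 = -7.66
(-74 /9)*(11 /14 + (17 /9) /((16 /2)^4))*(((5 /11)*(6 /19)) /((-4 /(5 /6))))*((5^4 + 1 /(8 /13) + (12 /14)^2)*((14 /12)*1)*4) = 5127691319375 /9060581376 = 565.93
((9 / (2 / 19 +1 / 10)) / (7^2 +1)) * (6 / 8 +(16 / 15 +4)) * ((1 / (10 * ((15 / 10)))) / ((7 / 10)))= 6631 / 13650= 0.49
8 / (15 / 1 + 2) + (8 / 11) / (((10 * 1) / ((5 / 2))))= 122 / 187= 0.65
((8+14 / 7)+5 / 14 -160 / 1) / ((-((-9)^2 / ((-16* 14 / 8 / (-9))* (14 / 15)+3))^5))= 134742819252454183 / 437776019616247436250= 0.00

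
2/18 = 1/9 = 0.11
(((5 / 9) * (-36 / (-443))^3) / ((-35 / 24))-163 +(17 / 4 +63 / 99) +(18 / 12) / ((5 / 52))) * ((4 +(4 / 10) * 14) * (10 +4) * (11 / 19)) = -457931149130808 / 41295695825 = -11089.08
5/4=1.25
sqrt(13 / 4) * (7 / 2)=6.31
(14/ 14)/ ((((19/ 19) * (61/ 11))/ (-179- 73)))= -2772/ 61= -45.44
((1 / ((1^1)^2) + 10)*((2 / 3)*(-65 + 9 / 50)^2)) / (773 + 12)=115544891 / 2943750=39.25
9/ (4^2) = 9/ 16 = 0.56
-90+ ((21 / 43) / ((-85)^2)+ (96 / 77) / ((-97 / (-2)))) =-208779035301 / 2320431575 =-89.97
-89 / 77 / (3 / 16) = -1424 / 231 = -6.16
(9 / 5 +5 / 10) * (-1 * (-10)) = 23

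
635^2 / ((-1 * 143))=-403225 / 143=-2819.76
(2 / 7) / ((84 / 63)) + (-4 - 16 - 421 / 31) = -33.37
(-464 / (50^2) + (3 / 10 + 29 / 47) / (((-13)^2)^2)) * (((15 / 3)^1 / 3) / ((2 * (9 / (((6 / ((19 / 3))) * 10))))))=-311375269 / 1912872975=-0.16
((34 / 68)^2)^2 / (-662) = -1 / 10592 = -0.00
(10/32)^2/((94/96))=75/752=0.10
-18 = -18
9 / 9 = 1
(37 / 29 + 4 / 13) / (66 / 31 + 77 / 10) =185070 / 1148719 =0.16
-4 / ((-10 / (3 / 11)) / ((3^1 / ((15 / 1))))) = 0.02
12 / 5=2.40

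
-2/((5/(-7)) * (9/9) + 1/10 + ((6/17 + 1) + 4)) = -2380/5639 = -0.42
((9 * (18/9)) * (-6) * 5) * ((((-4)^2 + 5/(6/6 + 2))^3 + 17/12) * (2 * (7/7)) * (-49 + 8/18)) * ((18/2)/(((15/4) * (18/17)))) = 17700662276/27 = 655580084.30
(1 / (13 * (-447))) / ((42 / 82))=-41 / 122031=-0.00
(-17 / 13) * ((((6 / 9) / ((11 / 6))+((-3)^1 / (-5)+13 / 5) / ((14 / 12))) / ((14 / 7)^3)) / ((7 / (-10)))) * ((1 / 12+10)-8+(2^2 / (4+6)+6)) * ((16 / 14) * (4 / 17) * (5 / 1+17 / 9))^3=22856547500032 / 584251068555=39.12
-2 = -2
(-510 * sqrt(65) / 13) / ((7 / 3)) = -1530 * sqrt(65) / 91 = -135.55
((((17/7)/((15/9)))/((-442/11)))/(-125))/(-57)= -0.00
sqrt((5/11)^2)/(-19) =-5/209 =-0.02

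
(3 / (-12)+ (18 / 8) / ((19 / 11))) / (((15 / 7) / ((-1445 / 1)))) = -40460 / 57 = -709.82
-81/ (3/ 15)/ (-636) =135/ 212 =0.64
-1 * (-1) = 1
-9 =-9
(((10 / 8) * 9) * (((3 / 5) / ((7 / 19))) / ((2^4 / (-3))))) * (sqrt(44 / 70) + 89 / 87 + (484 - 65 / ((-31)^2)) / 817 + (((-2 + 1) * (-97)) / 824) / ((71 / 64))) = -11608690961457 / 1963059363104 - 1539 * sqrt(770) / 15680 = -8.64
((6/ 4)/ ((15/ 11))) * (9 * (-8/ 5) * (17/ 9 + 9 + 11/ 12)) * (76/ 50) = -7106/ 25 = -284.24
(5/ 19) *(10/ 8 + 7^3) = 6885/ 76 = 90.59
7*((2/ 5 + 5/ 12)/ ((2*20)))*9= 1.29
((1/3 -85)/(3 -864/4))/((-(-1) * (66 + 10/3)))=0.01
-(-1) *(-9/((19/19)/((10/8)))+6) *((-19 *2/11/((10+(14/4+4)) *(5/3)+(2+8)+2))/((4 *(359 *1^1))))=63/205348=0.00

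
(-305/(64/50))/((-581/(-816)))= -388875/1162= -334.66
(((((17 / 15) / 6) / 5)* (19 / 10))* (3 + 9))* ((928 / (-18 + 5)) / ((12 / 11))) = -824296 / 14625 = -56.36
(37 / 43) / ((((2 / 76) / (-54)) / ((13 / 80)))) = -246753 / 860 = -286.92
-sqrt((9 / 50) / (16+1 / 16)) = -6 * sqrt(514) / 1285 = -0.11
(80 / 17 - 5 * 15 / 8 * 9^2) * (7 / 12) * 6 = -718445 / 272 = -2641.34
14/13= 1.08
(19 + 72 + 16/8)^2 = 8649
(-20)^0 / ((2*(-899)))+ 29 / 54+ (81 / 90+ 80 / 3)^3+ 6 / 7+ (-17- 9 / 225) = 131730397277 / 6293000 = 20932.85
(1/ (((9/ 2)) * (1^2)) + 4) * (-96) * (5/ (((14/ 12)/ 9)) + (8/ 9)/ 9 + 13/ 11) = -302245312/ 18711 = -16153.35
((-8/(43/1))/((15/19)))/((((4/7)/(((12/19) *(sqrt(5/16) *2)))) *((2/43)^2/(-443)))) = 133343 *sqrt(5)/5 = 59632.80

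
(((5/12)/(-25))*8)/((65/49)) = -98/975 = -0.10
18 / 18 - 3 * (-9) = 28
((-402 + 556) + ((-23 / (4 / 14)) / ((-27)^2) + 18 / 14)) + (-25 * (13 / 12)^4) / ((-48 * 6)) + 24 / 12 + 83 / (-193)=1265605405535 / 8068128768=156.86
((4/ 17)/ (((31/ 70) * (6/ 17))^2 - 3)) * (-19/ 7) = 0.21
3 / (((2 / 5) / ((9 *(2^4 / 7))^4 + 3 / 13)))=83846538765 / 62426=1343134.89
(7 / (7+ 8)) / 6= 7 / 90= 0.08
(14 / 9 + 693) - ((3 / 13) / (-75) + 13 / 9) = 2027359 / 2925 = 693.11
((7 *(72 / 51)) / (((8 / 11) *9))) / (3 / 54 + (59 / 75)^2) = 2.24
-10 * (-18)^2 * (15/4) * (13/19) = -157950/19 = -8313.16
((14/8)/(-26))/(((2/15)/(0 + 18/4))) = -945/416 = -2.27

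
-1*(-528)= 528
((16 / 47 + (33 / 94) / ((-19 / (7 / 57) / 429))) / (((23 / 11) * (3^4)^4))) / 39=-236291 / 1310290445081358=-0.00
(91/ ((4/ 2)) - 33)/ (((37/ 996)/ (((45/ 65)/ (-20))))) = -11205/ 962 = -11.65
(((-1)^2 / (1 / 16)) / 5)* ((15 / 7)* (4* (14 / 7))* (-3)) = -1152 / 7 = -164.57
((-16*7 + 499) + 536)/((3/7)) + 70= 6671/3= 2223.67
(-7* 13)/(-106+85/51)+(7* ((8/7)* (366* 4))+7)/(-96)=-3641839/30048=-121.20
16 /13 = 1.23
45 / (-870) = -3 / 58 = -0.05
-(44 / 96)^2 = -121 / 576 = -0.21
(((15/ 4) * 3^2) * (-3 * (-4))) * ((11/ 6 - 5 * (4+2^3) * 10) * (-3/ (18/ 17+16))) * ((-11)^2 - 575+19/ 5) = -11124561303/ 580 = -19180278.11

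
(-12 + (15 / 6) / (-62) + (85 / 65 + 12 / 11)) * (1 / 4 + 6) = -4274175 / 70928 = -60.26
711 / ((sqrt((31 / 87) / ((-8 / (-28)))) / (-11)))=-7821 * sqrt(37758) / 217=-7003.37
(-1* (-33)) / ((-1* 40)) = -33 / 40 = -0.82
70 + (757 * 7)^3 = 148792745969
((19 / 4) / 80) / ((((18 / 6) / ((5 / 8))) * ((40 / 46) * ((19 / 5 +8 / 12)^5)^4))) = 9687581273632049560546875 / 6804966731167919456990160258258083022848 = 0.00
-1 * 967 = -967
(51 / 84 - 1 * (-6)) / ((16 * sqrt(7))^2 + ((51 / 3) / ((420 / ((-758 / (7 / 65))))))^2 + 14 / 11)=6282045 / 78876307427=0.00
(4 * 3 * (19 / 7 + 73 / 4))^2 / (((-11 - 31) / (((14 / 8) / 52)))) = -1033707 / 20384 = -50.71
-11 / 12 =-0.92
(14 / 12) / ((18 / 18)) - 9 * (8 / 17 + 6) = -5821 / 102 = -57.07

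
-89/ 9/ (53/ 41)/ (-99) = 3649/ 47223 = 0.08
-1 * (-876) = 876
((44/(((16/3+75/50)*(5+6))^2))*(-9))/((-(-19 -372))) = -1296/7229981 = -0.00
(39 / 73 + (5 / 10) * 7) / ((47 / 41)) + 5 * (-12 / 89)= 1737541 / 610718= 2.85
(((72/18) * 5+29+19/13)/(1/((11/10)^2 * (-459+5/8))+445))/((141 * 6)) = 145535896/1085771033685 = 0.00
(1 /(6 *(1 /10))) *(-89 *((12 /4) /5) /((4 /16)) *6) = -2136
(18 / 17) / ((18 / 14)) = 0.82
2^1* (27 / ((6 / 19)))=171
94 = 94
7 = 7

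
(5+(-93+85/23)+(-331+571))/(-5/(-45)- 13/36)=-622.78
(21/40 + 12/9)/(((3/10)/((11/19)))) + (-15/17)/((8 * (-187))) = 15598739/4348872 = 3.59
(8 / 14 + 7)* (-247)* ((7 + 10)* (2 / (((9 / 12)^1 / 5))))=-8901880 / 21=-423899.05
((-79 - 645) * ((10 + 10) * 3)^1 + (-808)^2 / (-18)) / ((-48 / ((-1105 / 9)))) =-49544885 / 243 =-203888.42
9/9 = 1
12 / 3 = 4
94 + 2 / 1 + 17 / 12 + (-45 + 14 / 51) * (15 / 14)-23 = 37837 / 1428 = 26.50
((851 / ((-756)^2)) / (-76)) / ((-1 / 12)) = 851 / 3619728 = 0.00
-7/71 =-0.10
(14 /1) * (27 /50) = 189 /25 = 7.56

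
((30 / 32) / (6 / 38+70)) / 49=285 / 1045072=0.00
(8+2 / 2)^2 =81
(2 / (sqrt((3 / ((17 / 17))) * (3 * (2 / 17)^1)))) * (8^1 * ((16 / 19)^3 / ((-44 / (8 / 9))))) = -65536 * sqrt(34) / 2037123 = -0.19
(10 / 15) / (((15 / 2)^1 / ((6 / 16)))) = 1 / 30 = 0.03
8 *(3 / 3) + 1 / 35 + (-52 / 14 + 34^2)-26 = 39701 / 35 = 1134.31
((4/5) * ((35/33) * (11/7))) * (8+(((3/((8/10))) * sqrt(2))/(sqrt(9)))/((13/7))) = 35 * sqrt(2)/39+32/3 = 11.94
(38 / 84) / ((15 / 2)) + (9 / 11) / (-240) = 631 / 11088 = 0.06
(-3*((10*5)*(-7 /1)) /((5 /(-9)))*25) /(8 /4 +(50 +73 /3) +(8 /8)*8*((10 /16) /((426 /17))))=-20128500 /32603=-617.38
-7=-7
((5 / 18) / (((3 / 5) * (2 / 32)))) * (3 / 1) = 200 / 9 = 22.22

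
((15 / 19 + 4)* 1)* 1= 91 / 19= 4.79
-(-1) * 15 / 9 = 5 / 3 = 1.67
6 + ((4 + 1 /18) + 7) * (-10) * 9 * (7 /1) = -6959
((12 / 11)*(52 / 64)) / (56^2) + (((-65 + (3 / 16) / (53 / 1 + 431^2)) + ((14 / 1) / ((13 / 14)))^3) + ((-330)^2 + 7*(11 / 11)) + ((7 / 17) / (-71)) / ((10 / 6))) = 6360976924448536737833 / 56658261421681920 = 112269.19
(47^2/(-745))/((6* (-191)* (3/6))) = 0.01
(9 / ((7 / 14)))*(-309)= -5562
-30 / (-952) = 15 / 476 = 0.03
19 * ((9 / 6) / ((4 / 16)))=114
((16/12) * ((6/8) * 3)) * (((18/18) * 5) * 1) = 15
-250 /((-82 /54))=6750 /41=164.63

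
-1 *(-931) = 931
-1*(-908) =908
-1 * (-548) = 548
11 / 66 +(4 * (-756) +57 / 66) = -99758 / 33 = -3022.97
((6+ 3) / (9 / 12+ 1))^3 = 46656 / 343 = 136.02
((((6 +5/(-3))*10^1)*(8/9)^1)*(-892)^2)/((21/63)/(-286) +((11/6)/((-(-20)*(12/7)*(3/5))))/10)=37865968025600/9571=3956323061.92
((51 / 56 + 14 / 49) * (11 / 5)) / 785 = 737 / 219800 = 0.00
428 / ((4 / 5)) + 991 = 1526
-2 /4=-1 /2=-0.50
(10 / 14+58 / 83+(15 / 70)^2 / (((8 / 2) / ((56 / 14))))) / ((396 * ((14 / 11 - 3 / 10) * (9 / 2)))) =118675 / 140994756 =0.00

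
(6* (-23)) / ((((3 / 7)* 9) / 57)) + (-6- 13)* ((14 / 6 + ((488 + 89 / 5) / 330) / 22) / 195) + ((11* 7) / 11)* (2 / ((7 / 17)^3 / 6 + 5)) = -2129911655706283 / 1045728040500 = -2036.77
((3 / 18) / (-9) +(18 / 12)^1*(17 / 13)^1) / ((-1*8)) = -341 / 1404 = -0.24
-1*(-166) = 166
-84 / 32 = -21 / 8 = -2.62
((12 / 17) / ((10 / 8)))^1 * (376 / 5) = 42.47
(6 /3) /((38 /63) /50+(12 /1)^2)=3150 /226819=0.01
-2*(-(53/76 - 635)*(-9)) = 433863/38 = 11417.45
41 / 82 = 0.50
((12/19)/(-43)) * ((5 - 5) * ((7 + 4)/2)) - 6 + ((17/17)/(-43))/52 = -13417/2236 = -6.00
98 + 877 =975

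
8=8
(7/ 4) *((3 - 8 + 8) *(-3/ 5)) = -3.15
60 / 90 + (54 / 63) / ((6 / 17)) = 65 / 21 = 3.10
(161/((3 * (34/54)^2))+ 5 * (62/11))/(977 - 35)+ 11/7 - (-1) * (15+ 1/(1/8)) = 518713897/20962326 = 24.75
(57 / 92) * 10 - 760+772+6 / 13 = 11157 / 598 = 18.66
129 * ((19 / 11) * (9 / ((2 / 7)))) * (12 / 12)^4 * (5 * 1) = 772065 / 22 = 35093.86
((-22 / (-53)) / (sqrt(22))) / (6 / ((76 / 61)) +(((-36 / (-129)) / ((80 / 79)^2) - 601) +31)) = -1307200*sqrt(22) / 39138012339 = -0.00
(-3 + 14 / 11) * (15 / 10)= -57 / 22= -2.59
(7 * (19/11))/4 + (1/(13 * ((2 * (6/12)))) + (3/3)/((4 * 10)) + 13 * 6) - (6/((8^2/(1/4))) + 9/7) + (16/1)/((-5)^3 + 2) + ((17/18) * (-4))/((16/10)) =18279169049/236396160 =77.32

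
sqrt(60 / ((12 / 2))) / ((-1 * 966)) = -sqrt(10) / 966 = -0.00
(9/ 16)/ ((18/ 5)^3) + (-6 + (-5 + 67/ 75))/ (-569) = 4397773/ 147484800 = 0.03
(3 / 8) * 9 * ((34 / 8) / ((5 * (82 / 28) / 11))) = 35343 / 3280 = 10.78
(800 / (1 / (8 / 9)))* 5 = 32000 / 9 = 3555.56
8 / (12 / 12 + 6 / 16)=64 / 11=5.82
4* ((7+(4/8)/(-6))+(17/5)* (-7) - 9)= -1553/15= -103.53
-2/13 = -0.15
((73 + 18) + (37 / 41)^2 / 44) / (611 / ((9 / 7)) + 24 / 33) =60588837 / 316828156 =0.19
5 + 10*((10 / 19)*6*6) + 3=3752 / 19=197.47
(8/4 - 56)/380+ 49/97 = 6691/18430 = 0.36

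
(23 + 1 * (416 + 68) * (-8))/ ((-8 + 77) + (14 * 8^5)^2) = -3849/ 210453397573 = -0.00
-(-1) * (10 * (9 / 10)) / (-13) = -9 / 13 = -0.69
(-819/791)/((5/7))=-819/565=-1.45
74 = 74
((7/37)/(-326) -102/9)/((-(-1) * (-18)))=410129/651348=0.63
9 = 9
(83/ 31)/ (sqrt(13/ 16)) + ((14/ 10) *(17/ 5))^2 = 332 *sqrt(13)/ 403 + 14161/ 625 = 25.63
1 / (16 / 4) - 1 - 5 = -23 / 4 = -5.75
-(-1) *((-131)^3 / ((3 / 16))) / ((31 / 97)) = -3489037232 / 93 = -37516529.38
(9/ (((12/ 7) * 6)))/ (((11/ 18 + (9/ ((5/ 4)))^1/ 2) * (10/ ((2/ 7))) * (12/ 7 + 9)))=21/ 37900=0.00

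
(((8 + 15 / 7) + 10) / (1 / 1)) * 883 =17786.14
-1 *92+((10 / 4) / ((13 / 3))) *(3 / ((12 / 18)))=-4649 / 52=-89.40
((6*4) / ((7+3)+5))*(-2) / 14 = -8 / 35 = -0.23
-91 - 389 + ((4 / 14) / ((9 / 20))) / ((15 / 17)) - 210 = -130274 / 189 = -689.28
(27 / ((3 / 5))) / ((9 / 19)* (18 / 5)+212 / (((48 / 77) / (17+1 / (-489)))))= 6271425 / 805867864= 0.01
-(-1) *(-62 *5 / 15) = -62 / 3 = -20.67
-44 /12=-11 /3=-3.67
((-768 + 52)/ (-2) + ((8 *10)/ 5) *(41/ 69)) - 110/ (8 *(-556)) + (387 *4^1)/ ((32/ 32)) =293949875/ 153456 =1915.53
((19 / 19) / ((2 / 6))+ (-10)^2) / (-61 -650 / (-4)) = 206 / 203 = 1.01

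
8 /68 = 2 /17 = 0.12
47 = 47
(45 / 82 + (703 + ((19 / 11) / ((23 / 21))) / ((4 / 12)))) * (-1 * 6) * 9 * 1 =-396737379 / 10373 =-38247.12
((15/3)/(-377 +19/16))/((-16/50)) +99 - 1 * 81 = 108484/6013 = 18.04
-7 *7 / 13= -49 / 13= -3.77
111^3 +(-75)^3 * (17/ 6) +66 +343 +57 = 345569/ 2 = 172784.50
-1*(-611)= 611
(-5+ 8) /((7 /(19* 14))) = 114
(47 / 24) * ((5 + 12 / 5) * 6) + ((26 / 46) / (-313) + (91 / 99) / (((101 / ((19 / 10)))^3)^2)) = 65780349638207369715006029 / 756546472853483301000000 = 86.95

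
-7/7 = -1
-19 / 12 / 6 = -19 / 72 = -0.26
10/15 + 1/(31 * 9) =0.67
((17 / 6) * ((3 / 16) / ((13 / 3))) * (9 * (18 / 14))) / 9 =459 / 2912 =0.16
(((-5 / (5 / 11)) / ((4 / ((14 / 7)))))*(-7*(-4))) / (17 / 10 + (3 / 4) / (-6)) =-880 / 9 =-97.78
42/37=1.14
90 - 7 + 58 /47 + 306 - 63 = 15380 /47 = 327.23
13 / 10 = 1.30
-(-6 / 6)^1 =1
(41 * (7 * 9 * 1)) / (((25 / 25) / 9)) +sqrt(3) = sqrt(3) +23247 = 23248.73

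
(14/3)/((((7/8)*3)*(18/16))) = 128/81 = 1.58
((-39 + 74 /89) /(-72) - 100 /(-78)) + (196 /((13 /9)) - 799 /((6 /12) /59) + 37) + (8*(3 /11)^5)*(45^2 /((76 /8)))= -23988065374912183 /254907657576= -94104.92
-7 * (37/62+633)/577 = -274981/35774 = -7.69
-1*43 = -43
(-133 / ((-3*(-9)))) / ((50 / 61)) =-8113 / 1350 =-6.01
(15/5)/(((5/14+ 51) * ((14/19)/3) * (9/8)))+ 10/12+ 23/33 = 82651/47454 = 1.74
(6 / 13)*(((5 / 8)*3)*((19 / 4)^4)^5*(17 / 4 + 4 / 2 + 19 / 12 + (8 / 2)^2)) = 6202345620495083101903674165 / 8796093022208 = 705125060050600.39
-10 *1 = -10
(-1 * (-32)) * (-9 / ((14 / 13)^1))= -1872 / 7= -267.43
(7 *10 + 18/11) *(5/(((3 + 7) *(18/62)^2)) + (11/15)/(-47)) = 88744954/209385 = 423.84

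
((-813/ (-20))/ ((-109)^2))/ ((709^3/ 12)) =2439/ 21171991246745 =0.00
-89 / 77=-1.16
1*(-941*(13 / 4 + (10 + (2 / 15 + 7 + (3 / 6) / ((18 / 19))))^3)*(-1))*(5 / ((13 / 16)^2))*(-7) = -846984345115972 / 3080025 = -274992685.16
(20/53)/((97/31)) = 620/5141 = 0.12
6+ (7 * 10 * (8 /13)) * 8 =4558 /13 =350.62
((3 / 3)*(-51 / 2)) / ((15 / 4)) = -34 / 5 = -6.80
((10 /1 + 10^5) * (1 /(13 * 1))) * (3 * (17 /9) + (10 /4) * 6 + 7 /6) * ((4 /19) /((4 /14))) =91709170 /741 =123764.06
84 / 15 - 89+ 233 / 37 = -14264 / 185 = -77.10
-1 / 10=-0.10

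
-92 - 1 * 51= -143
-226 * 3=-678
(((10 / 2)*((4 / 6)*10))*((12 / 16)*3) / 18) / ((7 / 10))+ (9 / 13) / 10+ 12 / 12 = 19169 / 2730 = 7.02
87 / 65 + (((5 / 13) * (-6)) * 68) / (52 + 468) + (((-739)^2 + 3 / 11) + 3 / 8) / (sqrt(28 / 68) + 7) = 690372393709 / 8774480 - 48058705 * sqrt(119) / 72688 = 71467.13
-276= -276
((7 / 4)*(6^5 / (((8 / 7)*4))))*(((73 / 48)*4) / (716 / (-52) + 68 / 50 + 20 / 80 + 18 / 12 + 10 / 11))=-1857.26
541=541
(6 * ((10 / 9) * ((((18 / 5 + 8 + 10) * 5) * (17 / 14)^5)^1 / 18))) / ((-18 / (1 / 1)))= -7099285 / 1210104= -5.87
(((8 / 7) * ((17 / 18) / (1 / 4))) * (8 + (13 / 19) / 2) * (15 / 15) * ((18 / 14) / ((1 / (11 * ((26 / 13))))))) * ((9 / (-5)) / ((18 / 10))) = -948464 / 931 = -1018.76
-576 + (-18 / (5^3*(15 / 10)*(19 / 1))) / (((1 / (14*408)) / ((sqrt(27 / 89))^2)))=-123602688 / 211375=-584.76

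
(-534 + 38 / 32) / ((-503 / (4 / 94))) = 8525 / 189128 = 0.05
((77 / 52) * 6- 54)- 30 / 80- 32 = -8059 / 104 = -77.49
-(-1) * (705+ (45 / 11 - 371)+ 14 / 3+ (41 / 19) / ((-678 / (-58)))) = 24297796 / 70851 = 342.94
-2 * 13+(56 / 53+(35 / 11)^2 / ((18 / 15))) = -635147 / 38478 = -16.51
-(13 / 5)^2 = -169 / 25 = -6.76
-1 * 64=-64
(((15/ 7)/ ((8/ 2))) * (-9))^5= -44840334375/ 17210368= -2605.43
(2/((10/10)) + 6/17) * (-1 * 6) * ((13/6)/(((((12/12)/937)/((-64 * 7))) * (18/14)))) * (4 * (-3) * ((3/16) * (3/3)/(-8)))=47749520/17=2808795.29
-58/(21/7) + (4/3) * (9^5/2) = 118040/3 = 39346.67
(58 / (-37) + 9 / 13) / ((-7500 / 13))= 421 / 277500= 0.00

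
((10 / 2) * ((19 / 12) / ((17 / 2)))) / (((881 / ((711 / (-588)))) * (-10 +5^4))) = -1501 / 722131032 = -0.00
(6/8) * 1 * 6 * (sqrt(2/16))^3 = 9 * sqrt(2)/64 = 0.20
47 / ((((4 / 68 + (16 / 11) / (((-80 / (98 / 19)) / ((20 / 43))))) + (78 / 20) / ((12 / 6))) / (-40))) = -956.64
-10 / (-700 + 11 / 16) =0.01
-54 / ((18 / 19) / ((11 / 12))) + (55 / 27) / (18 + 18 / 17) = -114037 / 2187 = -52.14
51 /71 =0.72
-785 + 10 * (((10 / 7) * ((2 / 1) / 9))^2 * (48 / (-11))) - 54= -12273967 / 14553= -843.40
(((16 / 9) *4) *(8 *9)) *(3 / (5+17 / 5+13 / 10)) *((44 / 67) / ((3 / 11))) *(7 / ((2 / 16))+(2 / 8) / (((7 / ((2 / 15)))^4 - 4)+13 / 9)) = 151810884112138240 / 7109615215243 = 21352.90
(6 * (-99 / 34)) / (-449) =297 / 7633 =0.04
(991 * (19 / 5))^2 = 354531241 / 25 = 14181249.64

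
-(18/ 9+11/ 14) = -39/ 14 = -2.79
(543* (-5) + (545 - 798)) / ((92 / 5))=-161.30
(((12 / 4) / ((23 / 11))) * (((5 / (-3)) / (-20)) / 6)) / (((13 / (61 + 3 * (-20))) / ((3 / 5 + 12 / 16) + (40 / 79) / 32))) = 913 / 436080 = 0.00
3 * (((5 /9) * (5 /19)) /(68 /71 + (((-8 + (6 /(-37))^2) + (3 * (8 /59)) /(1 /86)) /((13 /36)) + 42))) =0.00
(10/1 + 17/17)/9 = 11/9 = 1.22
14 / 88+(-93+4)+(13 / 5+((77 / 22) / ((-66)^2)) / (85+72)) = -589794643 / 6838920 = -86.24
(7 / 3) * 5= 35 / 3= 11.67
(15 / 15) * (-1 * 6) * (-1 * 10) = 60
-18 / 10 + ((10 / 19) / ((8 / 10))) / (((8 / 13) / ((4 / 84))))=-1.75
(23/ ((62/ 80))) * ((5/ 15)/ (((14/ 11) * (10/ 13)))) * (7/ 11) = 598/ 93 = 6.43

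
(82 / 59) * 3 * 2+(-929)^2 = 50919911 / 59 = 863049.34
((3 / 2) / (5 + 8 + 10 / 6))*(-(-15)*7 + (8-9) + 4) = 243 / 22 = 11.05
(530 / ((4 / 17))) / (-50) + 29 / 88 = -44.72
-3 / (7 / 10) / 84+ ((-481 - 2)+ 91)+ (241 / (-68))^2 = -379.49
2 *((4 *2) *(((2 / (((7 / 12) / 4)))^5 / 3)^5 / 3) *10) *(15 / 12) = 9887427074294055289041691800104900596270419148800 / 1341068619663964900807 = 7372797282193937216347373000.00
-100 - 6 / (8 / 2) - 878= -1959 / 2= -979.50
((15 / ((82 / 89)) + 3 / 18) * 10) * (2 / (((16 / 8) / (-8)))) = -161840 / 123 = -1315.77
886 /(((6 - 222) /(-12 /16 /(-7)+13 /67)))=-250295 /202608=-1.24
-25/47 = -0.53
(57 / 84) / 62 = 0.01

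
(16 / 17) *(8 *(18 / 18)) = 128 / 17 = 7.53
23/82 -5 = -387/82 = -4.72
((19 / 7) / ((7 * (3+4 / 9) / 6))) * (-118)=-121068 / 1519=-79.70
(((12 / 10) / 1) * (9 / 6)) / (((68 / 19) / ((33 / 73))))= 5643 / 24820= 0.23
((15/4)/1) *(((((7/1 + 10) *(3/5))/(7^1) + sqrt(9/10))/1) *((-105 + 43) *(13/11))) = -61659/154 - 3627 *sqrt(10)/44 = -661.06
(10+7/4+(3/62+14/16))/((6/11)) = 34573/1488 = 23.23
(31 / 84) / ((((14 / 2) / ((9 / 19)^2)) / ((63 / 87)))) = 0.01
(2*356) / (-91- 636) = -712 / 727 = -0.98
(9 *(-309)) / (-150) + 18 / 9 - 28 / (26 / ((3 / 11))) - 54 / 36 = 67018 / 3575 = 18.75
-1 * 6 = -6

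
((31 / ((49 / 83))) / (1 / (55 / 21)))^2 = 20026495225 / 1058841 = 18913.60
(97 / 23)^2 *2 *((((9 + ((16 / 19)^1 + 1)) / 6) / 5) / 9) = 1938254 / 1356885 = 1.43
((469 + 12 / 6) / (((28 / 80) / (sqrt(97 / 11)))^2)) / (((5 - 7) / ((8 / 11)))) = -73099200 / 5929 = -12329.09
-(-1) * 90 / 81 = 10 / 9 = 1.11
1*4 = 4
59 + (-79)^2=6300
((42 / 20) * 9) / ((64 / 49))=9261 / 640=14.47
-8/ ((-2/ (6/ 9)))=8/ 3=2.67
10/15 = 2/3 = 0.67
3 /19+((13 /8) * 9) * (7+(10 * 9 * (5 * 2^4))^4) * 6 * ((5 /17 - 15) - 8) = -5354457726494131593.99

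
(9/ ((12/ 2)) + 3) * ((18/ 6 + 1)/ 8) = 9/ 4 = 2.25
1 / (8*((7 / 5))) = 0.09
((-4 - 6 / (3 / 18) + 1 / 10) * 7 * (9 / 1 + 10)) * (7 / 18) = -123823 / 60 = -2063.72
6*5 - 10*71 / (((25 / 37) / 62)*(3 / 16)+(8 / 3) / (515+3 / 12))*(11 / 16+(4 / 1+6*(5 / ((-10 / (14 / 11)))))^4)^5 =-274410408866803775160430689844928925 / 18057374882992148197434422935552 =-15196.58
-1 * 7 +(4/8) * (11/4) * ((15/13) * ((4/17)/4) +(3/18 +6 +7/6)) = 16849/5304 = 3.18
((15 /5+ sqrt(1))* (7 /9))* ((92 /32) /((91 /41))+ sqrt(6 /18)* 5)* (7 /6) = 6601 /1404+ 490* sqrt(3) /81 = 15.18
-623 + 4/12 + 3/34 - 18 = -65339/102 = -640.58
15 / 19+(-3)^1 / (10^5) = 1499943 / 1900000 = 0.79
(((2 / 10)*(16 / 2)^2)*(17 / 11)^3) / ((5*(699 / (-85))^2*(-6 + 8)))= 45435424 / 650327931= 0.07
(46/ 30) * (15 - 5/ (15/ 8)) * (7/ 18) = 5957/ 810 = 7.35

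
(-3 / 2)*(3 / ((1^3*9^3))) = -0.01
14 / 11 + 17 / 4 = 243 / 44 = 5.52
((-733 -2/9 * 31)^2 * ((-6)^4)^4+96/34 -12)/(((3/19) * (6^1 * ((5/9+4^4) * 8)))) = 124708354272222952731/157012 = 794260020076318.71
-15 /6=-5 /2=-2.50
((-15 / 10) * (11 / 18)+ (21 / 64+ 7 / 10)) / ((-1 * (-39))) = 107 / 37440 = 0.00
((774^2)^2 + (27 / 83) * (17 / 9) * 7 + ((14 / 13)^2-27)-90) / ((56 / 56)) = 5034178836751394 / 14027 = 358892053664.46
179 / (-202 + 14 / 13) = -2327 / 2612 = -0.89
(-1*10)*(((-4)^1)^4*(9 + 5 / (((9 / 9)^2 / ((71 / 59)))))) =-2268160 / 59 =-38443.39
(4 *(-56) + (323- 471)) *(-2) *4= 2976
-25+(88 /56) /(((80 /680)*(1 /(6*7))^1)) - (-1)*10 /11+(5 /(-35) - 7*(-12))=47799 /77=620.77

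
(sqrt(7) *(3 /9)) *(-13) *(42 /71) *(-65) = 11830 *sqrt(7) /71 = 440.83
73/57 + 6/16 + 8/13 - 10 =-45817/5928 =-7.73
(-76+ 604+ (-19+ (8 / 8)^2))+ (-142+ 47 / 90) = 33167 / 90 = 368.52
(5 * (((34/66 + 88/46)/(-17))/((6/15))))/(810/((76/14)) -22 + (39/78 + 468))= -875425/292085211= -0.00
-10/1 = -10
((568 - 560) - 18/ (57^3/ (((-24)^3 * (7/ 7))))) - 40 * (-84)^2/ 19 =-101824552/ 6859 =-14845.39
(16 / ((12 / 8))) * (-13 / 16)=-26 / 3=-8.67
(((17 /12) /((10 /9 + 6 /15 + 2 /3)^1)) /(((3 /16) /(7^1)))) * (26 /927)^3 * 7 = 2987920 /796597983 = 0.00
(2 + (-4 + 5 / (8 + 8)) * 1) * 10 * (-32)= 540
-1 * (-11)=11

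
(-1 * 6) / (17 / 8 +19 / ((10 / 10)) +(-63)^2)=-48 / 31921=-0.00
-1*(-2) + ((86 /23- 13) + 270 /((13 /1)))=4039 /299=13.51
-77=-77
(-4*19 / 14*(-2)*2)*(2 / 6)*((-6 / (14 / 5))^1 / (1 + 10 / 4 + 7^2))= -304 / 1029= -0.30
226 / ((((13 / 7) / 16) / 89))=2252768 / 13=173289.85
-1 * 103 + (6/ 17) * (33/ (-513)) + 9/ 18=-198689/ 1938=-102.52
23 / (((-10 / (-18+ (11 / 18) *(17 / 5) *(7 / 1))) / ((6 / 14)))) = 7153 / 2100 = 3.41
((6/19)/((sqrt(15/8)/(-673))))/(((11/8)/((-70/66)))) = 150752* sqrt(30)/6897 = 119.72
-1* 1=-1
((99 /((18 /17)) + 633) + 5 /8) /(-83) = -5817 /664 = -8.76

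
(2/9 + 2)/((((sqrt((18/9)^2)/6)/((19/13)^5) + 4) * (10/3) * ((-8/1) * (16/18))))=-22284891/962703392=-0.02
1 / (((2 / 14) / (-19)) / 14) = -1862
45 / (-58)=-45 / 58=-0.78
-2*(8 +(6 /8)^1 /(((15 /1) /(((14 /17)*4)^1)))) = -1388 /85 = -16.33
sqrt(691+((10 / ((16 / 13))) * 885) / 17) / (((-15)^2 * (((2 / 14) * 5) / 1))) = 7 * sqrt(5151034) / 76500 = 0.21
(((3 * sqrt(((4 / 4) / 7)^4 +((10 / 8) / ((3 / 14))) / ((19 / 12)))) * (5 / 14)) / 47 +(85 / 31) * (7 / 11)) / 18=5 * sqrt(3193691) / 3675588 +595 / 6138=0.10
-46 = -46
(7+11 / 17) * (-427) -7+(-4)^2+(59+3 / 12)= -3197.04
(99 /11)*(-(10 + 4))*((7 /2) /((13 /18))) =-7938 /13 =-610.62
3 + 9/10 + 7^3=3469/10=346.90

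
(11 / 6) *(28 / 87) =154 / 261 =0.59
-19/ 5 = -3.80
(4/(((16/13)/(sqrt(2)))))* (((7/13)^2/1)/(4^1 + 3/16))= 196* sqrt(2)/871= 0.32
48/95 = 0.51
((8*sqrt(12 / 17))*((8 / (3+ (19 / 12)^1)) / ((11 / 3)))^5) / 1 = 31701690482688*sqrt(51) / 1377925681928125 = 0.16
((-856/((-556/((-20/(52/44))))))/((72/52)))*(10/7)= -235400/8757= -26.88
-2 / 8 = -0.25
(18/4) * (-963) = -8667/2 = -4333.50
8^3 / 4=128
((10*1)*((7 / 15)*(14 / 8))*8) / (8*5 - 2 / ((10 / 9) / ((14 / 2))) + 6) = 980 / 501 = 1.96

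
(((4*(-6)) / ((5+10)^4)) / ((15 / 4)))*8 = -256 / 253125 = -0.00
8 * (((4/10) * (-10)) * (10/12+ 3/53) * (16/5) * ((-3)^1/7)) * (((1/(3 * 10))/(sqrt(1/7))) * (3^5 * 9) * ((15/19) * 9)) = 712996992 * sqrt(7)/35245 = 53522.85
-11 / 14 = -0.79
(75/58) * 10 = 12.93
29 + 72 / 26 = 413 / 13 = 31.77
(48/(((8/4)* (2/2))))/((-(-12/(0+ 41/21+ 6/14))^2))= -1250/1323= -0.94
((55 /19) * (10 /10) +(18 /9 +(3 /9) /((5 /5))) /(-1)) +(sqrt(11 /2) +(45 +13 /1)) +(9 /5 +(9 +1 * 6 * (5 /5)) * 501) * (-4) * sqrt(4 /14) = -150336 * sqrt(14) /35 +sqrt(22) /2 +3338 /57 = -16010.69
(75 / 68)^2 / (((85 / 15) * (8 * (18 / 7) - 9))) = 4375 / 235824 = 0.02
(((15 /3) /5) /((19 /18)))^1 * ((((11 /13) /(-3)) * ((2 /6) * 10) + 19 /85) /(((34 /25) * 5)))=-7127 /71383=-0.10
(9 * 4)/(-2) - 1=-19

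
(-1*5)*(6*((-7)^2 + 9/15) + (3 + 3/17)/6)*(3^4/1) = -2052621/17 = -120742.41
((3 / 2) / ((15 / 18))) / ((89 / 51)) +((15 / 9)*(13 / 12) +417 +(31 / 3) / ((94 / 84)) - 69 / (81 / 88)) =799866449 / 2258820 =354.11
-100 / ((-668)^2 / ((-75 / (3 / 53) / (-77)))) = -33125 / 8589812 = -0.00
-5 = -5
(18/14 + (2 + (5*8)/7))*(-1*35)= -315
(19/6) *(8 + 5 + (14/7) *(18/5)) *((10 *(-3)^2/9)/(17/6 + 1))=3838/23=166.87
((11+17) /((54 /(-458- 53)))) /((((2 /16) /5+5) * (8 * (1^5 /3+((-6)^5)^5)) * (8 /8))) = 35770 /154291173138428489365743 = 0.00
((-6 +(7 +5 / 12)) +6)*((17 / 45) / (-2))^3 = -437257 / 8748000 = -0.05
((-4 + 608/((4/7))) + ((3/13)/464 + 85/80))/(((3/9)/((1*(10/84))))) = 8000415/21112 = 378.95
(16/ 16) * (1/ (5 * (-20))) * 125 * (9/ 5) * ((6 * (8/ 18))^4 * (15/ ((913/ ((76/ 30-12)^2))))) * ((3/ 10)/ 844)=-0.06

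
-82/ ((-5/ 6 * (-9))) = -164/ 15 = -10.93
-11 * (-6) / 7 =66 / 7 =9.43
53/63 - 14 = -829/63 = -13.16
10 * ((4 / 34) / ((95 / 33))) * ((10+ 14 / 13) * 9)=171072 / 4199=40.74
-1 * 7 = -7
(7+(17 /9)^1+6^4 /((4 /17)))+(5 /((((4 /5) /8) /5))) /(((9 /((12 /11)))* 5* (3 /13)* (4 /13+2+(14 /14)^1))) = 2613244 /473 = 5524.83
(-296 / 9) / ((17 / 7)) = -13.54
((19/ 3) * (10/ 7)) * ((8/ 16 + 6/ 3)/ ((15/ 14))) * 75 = 4750/ 3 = 1583.33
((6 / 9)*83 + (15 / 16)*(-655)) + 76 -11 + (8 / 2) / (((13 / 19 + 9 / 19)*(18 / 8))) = -779635 / 1584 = -492.19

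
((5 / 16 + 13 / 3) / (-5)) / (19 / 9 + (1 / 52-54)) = 8697 / 485500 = 0.02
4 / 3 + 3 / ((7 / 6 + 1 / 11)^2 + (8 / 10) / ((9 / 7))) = 43112 / 15999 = 2.69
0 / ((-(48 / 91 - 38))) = 0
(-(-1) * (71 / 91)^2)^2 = 25411681 / 68574961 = 0.37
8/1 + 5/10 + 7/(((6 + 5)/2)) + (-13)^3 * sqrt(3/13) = 215/22-169 * sqrt(39) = -1045.63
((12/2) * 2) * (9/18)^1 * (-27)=-162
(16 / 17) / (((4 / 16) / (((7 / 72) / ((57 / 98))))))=5488 / 8721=0.63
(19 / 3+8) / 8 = 43 / 24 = 1.79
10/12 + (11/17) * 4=349/102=3.42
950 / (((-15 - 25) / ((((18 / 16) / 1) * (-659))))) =563445 / 32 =17607.66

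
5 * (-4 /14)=-10 /7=-1.43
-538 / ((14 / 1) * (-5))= 269 / 35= 7.69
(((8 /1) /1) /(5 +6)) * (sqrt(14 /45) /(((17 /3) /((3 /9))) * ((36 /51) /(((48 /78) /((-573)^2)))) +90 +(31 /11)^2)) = 176 * sqrt(70) /23241123795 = 0.00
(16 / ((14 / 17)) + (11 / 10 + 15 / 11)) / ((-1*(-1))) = 16857 / 770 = 21.89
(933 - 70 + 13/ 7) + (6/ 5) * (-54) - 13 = 27547/ 35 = 787.06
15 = 15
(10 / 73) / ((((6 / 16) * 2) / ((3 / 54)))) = 20 / 1971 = 0.01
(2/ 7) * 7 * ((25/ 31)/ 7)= 50/ 217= 0.23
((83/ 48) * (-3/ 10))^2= 6889/ 25600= 0.27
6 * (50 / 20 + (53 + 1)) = 339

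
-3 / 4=-0.75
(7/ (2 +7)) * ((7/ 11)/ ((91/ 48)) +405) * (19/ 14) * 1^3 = 427.85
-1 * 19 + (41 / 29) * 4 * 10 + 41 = 2278 / 29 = 78.55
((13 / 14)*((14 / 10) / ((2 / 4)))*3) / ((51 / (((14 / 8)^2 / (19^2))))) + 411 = 201785197 / 490960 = 411.00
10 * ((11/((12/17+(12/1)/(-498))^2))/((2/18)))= 985505895/462722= 2129.80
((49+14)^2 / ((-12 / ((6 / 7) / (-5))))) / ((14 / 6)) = 243 / 10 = 24.30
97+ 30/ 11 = 1097/ 11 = 99.73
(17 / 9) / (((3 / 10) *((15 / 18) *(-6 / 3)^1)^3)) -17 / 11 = -799 / 275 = -2.91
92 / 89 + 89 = 8013 / 89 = 90.03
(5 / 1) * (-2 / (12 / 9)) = -15 / 2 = -7.50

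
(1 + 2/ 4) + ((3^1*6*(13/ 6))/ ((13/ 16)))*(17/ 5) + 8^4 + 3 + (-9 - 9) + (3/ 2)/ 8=339671/ 80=4245.89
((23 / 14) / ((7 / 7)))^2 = 529 / 196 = 2.70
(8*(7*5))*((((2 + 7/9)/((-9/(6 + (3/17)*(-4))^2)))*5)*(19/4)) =-16625000/289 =-57525.95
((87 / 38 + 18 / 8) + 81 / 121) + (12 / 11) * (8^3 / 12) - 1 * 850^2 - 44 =-6644038691 / 9196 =-722492.25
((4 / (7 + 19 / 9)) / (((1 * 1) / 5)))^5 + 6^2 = 10075723236 / 115856201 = 86.97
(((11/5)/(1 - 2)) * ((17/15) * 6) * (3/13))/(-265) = 1122/86125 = 0.01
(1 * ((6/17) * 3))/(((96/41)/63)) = 7749/272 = 28.49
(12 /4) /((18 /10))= 5 /3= 1.67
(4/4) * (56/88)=7/11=0.64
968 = 968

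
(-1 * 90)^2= 8100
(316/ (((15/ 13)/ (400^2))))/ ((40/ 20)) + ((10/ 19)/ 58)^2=19955086528075/ 910803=21909333.33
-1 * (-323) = 323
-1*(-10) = 10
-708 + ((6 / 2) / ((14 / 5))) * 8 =-4896 / 7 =-699.43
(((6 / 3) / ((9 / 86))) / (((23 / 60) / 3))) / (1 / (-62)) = -213280 / 23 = -9273.04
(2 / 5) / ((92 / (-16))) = -8 / 115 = -0.07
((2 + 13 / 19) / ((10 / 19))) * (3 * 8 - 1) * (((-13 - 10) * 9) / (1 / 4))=-485622 / 5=-97124.40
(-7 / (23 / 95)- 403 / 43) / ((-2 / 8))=151456 / 989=153.14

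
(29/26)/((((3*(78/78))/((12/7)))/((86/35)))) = 4988/3185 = 1.57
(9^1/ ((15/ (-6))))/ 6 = -3/ 5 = -0.60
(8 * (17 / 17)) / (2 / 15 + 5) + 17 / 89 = 11989 / 6853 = 1.75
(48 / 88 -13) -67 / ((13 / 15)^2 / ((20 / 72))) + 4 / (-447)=-61893529 / 1661946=-37.24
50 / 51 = 0.98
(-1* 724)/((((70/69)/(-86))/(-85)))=-36517836/7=-5216833.71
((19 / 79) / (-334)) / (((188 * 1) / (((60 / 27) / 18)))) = -95 / 200903004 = -0.00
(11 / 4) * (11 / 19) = 1.59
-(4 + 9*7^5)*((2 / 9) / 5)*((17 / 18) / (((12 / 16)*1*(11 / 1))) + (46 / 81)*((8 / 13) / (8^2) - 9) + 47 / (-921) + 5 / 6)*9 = 1811169860377 / 7111962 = 254665.29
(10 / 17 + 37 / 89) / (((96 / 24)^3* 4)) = 1519 / 387328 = 0.00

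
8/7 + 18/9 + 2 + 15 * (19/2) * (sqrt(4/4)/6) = 809/28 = 28.89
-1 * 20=-20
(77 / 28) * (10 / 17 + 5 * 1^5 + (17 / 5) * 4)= 17941 / 340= 52.77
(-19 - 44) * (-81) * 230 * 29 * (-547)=-18618244470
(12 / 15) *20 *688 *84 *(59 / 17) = 54555648 / 17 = 3209155.76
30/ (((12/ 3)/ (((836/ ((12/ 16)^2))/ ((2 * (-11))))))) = -1520/ 3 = -506.67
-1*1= -1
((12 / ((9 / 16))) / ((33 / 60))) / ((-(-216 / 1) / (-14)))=-2240 / 891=-2.51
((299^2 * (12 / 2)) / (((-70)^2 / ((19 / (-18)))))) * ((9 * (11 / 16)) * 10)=-56054427 / 7840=-7149.80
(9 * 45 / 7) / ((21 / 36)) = 4860 / 49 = 99.18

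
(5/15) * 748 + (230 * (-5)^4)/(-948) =46309/474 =97.70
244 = 244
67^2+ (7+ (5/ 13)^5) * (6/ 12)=1668035365/ 371293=4492.50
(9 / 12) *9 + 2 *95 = 787 / 4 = 196.75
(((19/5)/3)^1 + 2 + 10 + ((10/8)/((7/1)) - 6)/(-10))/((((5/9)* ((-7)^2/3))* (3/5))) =34899/13720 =2.54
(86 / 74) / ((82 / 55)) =2365 / 3034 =0.78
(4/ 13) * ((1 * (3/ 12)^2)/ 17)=1/ 884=0.00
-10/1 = -10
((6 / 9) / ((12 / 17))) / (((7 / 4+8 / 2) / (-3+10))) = 238 / 207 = 1.15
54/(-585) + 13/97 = 263/6305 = 0.04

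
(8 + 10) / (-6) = -3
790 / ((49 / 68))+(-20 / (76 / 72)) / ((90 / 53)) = 1010292 / 931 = 1085.17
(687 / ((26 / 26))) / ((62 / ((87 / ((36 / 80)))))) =66410 / 31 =2142.26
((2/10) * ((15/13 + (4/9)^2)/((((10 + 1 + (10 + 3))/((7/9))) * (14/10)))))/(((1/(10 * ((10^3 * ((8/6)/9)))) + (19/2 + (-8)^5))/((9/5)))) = -1423000/4139363974707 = -0.00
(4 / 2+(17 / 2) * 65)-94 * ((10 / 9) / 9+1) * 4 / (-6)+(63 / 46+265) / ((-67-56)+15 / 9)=2533669079 / 4068792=622.71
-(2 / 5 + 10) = -52 / 5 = -10.40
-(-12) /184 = 0.07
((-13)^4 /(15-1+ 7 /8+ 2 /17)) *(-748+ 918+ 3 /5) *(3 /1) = 9939913464 /10195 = 974979.25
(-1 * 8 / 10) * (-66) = 264 / 5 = 52.80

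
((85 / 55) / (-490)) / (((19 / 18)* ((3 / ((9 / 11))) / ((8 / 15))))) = -1224 / 2816275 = -0.00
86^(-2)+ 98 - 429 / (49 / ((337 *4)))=-11703.88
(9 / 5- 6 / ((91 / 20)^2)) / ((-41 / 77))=-2.84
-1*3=-3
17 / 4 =4.25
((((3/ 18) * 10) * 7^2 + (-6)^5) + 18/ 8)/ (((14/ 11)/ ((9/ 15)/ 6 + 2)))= -203071/ 16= -12691.94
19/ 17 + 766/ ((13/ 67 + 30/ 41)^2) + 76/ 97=9551894103821/ 10663834001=895.73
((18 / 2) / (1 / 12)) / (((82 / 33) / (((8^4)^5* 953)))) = 1957944333512559449604096 / 41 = 47754739841769742673270.63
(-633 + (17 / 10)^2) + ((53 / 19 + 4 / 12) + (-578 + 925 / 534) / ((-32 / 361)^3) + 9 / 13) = 89329580614411849 / 108050841600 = 826736.56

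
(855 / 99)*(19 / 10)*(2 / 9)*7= 2527 / 99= 25.53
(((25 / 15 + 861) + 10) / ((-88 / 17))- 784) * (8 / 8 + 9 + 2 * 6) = -125741 / 6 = -20956.83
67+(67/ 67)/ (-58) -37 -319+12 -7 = -16473/ 58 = -284.02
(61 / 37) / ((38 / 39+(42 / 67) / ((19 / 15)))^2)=150354301149 / 196870604032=0.76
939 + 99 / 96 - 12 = 29697 / 32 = 928.03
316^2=99856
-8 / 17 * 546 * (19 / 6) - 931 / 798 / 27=-2240903 / 2754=-813.69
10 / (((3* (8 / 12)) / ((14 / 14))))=5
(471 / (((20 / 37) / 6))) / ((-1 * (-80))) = 52281 / 800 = 65.35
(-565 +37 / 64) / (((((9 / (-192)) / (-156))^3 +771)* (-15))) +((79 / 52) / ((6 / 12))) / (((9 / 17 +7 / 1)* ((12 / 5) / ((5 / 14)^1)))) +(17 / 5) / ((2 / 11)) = 213467257399906516837 / 11349295258266900480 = 18.81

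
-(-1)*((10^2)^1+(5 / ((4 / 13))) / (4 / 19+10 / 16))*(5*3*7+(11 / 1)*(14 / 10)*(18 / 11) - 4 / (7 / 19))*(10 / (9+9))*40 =2534603600 / 8001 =316785.85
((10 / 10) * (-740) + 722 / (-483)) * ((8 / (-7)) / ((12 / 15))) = 3581420 / 3381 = 1059.28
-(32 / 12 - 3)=1 / 3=0.33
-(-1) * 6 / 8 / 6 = 1 / 8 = 0.12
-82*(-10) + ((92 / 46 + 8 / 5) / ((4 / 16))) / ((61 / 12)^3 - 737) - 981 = -842601191 / 5232775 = -161.02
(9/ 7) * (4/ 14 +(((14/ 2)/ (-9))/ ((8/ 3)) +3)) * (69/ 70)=3.79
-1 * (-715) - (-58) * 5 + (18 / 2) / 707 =710544 / 707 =1005.01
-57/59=-0.97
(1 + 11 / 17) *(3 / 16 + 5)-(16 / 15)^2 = 113317 / 15300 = 7.41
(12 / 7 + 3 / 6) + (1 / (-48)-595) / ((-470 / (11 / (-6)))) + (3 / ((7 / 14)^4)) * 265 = 12052353283 / 947520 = 12719.89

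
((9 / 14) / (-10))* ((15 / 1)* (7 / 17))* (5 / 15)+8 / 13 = 427 / 884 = 0.48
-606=-606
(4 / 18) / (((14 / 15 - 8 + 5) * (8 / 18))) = -15 / 62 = -0.24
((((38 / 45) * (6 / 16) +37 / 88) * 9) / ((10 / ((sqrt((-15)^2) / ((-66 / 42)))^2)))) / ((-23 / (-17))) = 21883743 / 489808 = 44.68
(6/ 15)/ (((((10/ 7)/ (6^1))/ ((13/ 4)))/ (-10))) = -273/ 5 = -54.60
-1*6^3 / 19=-216 / 19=-11.37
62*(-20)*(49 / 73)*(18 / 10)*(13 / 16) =-177723 / 146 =-1217.28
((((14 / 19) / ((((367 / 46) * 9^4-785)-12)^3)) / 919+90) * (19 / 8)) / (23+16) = 10476106902149074867946977 / 1911430031269304888062500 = 5.48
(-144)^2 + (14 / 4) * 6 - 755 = 20002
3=3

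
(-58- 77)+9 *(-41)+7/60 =-30233/60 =-503.88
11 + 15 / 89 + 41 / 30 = 33469 / 2670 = 12.54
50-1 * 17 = 33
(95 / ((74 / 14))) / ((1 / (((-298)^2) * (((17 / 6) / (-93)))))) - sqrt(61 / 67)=-501964610 / 10323 - sqrt(4087) / 67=-48626.80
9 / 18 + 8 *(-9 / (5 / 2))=-283 / 10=-28.30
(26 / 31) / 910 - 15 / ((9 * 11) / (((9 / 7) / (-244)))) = 5009 / 2912140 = 0.00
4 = 4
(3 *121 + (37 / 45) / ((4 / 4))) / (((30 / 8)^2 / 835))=43745984 / 2025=21602.96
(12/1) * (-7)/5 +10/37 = -3058/185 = -16.53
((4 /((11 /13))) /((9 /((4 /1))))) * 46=9568 /99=96.65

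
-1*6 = -6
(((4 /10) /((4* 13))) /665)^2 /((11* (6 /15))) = 1 /32883851000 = 0.00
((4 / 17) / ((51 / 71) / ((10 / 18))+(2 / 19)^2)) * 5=2563100 / 2841023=0.90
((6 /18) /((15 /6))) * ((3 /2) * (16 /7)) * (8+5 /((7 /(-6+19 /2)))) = 24 /5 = 4.80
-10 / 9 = -1.11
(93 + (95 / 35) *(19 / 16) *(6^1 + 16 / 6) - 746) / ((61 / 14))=-105011 / 732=-143.46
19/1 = 19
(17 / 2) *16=136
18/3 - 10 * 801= -8004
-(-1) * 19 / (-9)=-19 / 9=-2.11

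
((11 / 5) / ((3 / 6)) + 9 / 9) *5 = 27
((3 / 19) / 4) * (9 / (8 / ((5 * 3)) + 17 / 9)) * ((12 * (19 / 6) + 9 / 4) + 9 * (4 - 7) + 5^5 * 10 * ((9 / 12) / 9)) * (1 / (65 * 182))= 363447 / 11199968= 0.03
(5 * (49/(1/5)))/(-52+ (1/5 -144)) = -6125/979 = -6.26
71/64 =1.11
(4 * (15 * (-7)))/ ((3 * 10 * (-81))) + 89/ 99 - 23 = -19538/ 891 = -21.93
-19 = -19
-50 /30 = -5 /3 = -1.67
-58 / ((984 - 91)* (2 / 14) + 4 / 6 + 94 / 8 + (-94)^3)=4872 / 69757297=0.00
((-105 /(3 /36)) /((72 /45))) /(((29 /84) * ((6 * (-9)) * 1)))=1225 /29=42.24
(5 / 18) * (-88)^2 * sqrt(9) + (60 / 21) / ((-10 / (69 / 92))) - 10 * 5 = 268931 / 42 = 6403.12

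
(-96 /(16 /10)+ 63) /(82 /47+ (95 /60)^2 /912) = 974592 /567677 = 1.72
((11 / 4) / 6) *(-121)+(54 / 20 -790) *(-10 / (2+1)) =20551 / 8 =2568.88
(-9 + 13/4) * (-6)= 69/2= 34.50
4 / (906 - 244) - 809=-267777 / 331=-808.99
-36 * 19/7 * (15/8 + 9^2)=-8098.07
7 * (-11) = -77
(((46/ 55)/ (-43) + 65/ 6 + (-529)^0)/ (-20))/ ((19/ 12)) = -167639/ 449350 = -0.37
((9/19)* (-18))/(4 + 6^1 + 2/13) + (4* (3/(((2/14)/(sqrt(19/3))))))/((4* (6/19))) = -351/418 + 133* sqrt(57)/6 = 166.51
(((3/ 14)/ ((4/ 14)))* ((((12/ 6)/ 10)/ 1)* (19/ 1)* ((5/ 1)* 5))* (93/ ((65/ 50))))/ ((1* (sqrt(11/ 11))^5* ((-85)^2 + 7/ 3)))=397575/ 563732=0.71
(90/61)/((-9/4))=-40/61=-0.66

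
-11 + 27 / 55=-578 / 55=-10.51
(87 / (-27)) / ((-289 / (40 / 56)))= 145 / 18207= 0.01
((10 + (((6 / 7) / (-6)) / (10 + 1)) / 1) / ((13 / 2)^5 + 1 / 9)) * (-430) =-95232960 / 257308513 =-0.37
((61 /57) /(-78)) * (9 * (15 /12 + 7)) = -2013 /1976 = -1.02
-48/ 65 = -0.74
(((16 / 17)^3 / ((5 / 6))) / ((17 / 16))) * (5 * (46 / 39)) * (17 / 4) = 1507328 / 63869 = 23.60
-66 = -66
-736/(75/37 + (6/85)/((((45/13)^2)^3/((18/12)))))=-533913676875000/1470503144077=-363.08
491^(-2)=1/241081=0.00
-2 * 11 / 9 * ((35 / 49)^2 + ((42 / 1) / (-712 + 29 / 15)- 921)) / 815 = 10569538628 / 3828129165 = 2.76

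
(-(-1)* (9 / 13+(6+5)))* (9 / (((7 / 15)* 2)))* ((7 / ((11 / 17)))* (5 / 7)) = 871.23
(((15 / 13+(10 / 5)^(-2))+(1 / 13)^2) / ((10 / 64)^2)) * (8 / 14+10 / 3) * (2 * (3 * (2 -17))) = -120032256 / 5915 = -20292.86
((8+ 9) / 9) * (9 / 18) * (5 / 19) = 85 / 342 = 0.25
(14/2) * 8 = 56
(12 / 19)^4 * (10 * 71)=112.97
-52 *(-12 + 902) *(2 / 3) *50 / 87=-4628000 / 261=-17731.80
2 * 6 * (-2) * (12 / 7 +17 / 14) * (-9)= 4428 / 7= 632.57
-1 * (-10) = 10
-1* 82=-82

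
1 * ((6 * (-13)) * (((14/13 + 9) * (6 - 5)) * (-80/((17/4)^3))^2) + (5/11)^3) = -27421596794275/32127104339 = -853.53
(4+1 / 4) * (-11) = -187 / 4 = -46.75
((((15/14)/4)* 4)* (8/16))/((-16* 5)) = -3/448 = -0.01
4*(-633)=-2532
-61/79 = -0.77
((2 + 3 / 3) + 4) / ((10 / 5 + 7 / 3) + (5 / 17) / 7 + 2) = 2499 / 2276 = 1.10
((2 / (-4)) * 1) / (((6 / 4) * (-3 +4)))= -0.33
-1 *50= -50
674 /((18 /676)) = 227812 /9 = 25312.44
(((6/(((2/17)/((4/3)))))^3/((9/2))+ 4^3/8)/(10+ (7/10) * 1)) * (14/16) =5503190/963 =5714.63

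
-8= -8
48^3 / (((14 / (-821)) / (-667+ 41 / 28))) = 211498007040 / 49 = 4316285857.96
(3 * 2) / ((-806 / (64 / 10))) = -96 / 2015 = -0.05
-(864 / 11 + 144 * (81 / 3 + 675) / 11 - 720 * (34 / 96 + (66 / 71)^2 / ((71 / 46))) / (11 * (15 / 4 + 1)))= -692362951068 / 74803399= -9255.77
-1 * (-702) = 702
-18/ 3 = -6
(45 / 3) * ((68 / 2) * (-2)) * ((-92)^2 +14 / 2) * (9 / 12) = -6480315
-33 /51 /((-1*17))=11 /289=0.04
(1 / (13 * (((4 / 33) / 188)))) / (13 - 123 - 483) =-0.20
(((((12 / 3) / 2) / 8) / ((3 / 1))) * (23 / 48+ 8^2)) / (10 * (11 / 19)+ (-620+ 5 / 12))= -11761 / 1343472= -0.01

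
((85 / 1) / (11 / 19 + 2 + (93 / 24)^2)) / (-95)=-1088 / 21395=-0.05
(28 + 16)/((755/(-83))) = -4.84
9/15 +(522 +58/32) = 41953/80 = 524.41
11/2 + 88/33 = 49/6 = 8.17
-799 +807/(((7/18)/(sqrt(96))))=-799 +58104* sqrt(6)/7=19533.16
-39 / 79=-0.49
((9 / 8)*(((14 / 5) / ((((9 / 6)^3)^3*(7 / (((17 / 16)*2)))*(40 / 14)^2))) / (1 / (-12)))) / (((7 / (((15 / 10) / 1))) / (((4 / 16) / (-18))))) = 0.00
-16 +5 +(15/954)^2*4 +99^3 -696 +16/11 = 269635213643/278091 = 969593.46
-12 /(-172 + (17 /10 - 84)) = 120 /2543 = 0.05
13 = 13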